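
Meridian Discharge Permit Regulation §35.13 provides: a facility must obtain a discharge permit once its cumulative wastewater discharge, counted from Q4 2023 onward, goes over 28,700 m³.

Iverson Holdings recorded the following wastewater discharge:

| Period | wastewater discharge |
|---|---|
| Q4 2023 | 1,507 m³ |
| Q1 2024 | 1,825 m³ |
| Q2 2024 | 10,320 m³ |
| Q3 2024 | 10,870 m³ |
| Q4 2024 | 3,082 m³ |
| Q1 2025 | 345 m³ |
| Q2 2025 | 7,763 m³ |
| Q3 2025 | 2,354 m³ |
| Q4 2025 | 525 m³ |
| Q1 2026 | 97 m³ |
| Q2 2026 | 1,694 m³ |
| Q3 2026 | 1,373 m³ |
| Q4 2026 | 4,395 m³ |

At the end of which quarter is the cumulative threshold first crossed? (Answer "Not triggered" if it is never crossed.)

Q2 2025

Through Q4 2023: 1,507 m³
Through Q1 2024: 3,332 m³
Through Q2 2024: 13,652 m³
Through Q3 2024: 24,522 m³
Through Q4 2024: 27,604 m³
Through Q1 2025: 27,949 m³
Through Q2 2025: 35,712 m³ ← exceeds threshold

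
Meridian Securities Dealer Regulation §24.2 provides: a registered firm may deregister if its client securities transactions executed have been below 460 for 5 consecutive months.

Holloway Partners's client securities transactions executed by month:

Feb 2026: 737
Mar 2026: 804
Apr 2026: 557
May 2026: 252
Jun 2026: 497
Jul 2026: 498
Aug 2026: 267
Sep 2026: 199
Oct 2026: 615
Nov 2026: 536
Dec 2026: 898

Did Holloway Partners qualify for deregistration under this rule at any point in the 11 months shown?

Months below 460: May 2026, Aug 2026, Sep 2026.
Longest run of consecutive months below the threshold: 2.
2 < 5, so Holloway Partners never became eligible.

No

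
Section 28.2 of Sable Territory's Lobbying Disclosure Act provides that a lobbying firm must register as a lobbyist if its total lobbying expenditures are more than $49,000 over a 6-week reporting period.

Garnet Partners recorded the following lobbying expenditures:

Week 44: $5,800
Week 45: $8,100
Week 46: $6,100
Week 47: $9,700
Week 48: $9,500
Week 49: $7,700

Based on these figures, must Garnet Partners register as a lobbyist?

Total lobbying expenditures: $5,800 + $8,100 + $6,100 + $9,700 + $9,500 + $7,700 = $46,900.
$46,900 ≤ $49,000, so the threshold is not exceeded.

No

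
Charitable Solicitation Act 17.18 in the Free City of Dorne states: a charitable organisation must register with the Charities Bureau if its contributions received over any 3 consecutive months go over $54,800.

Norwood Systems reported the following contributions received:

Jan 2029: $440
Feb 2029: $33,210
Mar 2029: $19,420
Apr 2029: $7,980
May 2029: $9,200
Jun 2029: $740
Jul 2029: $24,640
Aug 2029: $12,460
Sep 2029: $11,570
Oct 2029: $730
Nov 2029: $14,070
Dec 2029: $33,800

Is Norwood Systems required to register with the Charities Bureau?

Yes

Jan 2029–Mar 2029: $440 + $33,210 + $19,420 = $53,070 (under)
Feb 2029–Apr 2029: $33,210 + $19,420 + $7,980 = $60,610 (over)
Mar 2029–May 2029: $19,420 + $7,980 + $9,200 = $36,600 (under)
Apr 2029–Jun 2029: $7,980 + $9,200 + $740 = $17,920 (under)
May 2029–Jul 2029: $9,200 + $740 + $24,640 = $34,580 (under)
Jun 2029–Aug 2029: $740 + $24,640 + $12,460 = $37,840 (under)
Jul 2029–Sep 2029: $24,640 + $12,460 + $11,570 = $48,670 (under)
Aug 2029–Oct 2029: $12,460 + $11,570 + $730 = $24,760 (under)
Sep 2029–Nov 2029: $11,570 + $730 + $14,070 = $26,370 (under)
Oct 2029–Dec 2029: $730 + $14,070 + $33,800 = $48,600 (under)
At least one window exceeds $54,800.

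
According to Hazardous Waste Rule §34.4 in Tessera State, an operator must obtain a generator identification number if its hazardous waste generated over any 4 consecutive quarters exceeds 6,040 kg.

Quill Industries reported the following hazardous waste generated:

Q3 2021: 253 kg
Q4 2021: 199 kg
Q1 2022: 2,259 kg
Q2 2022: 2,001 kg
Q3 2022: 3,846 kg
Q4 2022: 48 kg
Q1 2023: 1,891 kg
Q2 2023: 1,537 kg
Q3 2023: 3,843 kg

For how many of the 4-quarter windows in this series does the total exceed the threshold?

5

Q3 2021–Q2 2022: 253 kg + 199 kg + 2,259 kg + 2,001 kg = 4,712 kg (under)
Q4 2021–Q3 2022: 199 kg + 2,259 kg + 2,001 kg + 3,846 kg = 8,305 kg (over)
Q1 2022–Q4 2022: 2,259 kg + 2,001 kg + 3,846 kg + 48 kg = 8,154 kg (over)
Q2 2022–Q1 2023: 2,001 kg + 3,846 kg + 48 kg + 1,891 kg = 7,786 kg (over)
Q3 2022–Q2 2023: 3,846 kg + 48 kg + 1,891 kg + 1,537 kg = 7,322 kg (over)
Q4 2022–Q3 2023: 48 kg + 1,891 kg + 1,537 kg + 3,843 kg = 7,319 kg (over)
5 windows exceed the threshold.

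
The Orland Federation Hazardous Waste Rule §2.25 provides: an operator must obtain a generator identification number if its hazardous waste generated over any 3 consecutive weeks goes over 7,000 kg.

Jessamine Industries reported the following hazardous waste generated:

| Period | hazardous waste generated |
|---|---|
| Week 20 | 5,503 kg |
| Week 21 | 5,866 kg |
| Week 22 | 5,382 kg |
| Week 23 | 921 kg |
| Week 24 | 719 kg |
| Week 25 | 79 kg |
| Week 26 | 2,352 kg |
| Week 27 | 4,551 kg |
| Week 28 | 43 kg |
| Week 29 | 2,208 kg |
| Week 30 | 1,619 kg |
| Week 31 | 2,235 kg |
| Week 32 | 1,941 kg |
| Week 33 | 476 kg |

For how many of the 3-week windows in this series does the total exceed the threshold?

3

Week 20–Week 22: 5,503 kg + 5,866 kg + 5,382 kg = 16,751 kg (over)
Week 21–Week 23: 5,866 kg + 5,382 kg + 921 kg = 12,169 kg (over)
Week 22–Week 24: 5,382 kg + 921 kg + 719 kg = 7,022 kg (over)
Week 23–Week 25: 921 kg + 719 kg + 79 kg = 1,719 kg (under)
Week 24–Week 26: 719 kg + 79 kg + 2,352 kg = 3,150 kg (under)
Week 25–Week 27: 79 kg + 2,352 kg + 4,551 kg = 6,982 kg (under)
Week 26–Week 28: 2,352 kg + 4,551 kg + 43 kg = 6,946 kg (under)
Week 27–Week 29: 4,551 kg + 43 kg + 2,208 kg = 6,802 kg (under)
Week 28–Week 30: 43 kg + 2,208 kg + 1,619 kg = 3,870 kg (under)
Week 29–Week 31: 2,208 kg + 1,619 kg + 2,235 kg = 6,062 kg (under)
Week 30–Week 32: 1,619 kg + 2,235 kg + 1,941 kg = 5,795 kg (under)
Week 31–Week 33: 2,235 kg + 1,941 kg + 476 kg = 4,652 kg (under)
3 windows exceed the threshold.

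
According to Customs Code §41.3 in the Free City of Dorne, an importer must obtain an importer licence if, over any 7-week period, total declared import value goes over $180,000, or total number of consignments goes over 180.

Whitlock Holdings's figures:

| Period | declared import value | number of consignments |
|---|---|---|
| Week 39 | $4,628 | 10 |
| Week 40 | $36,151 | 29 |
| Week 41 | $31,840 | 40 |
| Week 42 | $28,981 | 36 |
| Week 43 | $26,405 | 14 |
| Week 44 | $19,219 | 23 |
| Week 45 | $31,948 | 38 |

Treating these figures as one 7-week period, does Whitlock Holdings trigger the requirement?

Yes

Total declared import value: $4,628 + $36,151 + $31,840 + $28,981 + $26,405 + $19,219 + $31,948 = $179,172 (≤ $180,000).
Total number of consignments: 10 + 29 + 40 + 36 + 14 + 23 + 38 = 190 (> 180).
The test is 'or': at least one threshold is exceeded.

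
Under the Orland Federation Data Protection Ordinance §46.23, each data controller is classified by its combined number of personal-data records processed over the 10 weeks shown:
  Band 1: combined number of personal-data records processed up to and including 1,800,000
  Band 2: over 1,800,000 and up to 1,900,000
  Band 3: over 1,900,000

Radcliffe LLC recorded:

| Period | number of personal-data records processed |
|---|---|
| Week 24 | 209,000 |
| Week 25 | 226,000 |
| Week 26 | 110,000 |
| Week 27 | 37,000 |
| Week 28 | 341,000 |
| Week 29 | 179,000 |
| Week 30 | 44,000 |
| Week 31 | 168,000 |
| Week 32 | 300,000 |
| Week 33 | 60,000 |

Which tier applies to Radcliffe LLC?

Band 1

Combined number of personal-data records processed: 209,000 + 226,000 + 110,000 + 37,000 + 341,000 + 179,000 + 44,000 + 168,000 + 300,000 + 60,000 = 1,674,000.
1,674,000 ≤ 1,800,000, so Band 1 applies.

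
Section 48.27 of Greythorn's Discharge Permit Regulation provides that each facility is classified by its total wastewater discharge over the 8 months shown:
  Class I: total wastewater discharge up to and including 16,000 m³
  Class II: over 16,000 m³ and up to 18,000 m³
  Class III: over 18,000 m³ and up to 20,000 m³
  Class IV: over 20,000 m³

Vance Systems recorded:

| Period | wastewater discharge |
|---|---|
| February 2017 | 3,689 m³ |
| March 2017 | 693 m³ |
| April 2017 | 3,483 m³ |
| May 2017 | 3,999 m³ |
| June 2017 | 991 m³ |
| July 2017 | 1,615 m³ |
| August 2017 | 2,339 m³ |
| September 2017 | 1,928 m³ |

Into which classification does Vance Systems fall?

Total wastewater discharge: 3,689 m³ + 693 m³ + 3,483 m³ + 3,999 m³ + 991 m³ + 1,615 m³ + 2,339 m³ + 1,928 m³ = 18,737 m³.
18,000 m³ < 18,737 m³ ≤ 20,000 m³, so Class III applies.

Class III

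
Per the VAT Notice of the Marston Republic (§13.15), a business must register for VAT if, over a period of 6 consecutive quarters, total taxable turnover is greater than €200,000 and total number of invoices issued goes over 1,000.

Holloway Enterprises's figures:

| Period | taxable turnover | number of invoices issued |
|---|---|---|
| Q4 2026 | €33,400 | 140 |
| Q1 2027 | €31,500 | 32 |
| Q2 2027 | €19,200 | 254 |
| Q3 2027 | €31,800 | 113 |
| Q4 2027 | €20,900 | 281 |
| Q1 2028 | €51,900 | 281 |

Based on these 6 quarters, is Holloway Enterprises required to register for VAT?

Total taxable turnover: €33,400 + €31,500 + €19,200 + €31,800 + €20,900 + €51,900 = €188,700 (≤ €200,000).
Total number of invoices issued: 140 + 32 + 254 + 113 + 281 + 281 = 1,101 (> 1,000).
The test is 'and': the rule requires both, and at least one is not exceeded.

No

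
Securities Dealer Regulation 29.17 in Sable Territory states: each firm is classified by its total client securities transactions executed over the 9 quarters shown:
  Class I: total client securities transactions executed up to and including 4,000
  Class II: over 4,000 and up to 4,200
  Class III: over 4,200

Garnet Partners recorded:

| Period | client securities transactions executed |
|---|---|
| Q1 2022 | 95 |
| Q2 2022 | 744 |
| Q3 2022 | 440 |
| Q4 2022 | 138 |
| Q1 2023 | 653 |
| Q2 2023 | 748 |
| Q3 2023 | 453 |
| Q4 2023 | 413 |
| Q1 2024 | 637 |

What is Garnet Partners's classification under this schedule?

Total client securities transactions executed: 95 + 744 + 440 + 138 + 653 + 748 + 453 + 413 + 637 = 4,321.
4,321 > 4,200, so Class III applies.

Class III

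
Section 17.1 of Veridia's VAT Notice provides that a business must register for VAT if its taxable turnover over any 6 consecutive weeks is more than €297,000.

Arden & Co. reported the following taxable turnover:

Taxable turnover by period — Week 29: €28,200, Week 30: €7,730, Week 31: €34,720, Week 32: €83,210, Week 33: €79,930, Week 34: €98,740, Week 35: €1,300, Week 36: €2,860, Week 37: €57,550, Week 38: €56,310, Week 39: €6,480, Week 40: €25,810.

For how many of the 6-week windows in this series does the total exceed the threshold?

4

Week 29–Week 34: €28,200 + €7,730 + €34,720 + €83,210 + €79,930 + €98,740 = €332,530 (over)
Week 30–Week 35: €7,730 + €34,720 + €83,210 + €79,930 + €98,740 + €1,300 = €305,630 (over)
Week 31–Week 36: €34,720 + €83,210 + €79,930 + €98,740 + €1,300 + €2,860 = €300,760 (over)
Week 32–Week 37: €83,210 + €79,930 + €98,740 + €1,300 + €2,860 + €57,550 = €323,590 (over)
Week 33–Week 38: €79,930 + €98,740 + €1,300 + €2,860 + €57,550 + €56,310 = €296,690 (under)
Week 34–Week 39: €98,740 + €1,300 + €2,860 + €57,550 + €56,310 + €6,480 = €223,240 (under)
Week 35–Week 40: €1,300 + €2,860 + €57,550 + €56,310 + €6,480 + €25,810 = €150,310 (under)
4 windows exceed the threshold.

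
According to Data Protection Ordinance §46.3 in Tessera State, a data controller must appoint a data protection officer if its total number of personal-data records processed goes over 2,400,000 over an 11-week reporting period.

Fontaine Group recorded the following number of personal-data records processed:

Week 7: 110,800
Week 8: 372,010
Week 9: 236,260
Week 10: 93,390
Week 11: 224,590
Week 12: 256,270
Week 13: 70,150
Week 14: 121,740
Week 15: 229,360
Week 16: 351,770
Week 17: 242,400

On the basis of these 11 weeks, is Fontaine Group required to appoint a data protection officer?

No

Total number of personal-data records processed: 110,800 + 372,010 + 236,260 + 93,390 + 224,590 + 256,270 + 70,150 + 121,740 + 229,360 + 351,770 + 242,400 = 2,308,740.
2,308,740 ≤ 2,400,000, so the threshold is not exceeded.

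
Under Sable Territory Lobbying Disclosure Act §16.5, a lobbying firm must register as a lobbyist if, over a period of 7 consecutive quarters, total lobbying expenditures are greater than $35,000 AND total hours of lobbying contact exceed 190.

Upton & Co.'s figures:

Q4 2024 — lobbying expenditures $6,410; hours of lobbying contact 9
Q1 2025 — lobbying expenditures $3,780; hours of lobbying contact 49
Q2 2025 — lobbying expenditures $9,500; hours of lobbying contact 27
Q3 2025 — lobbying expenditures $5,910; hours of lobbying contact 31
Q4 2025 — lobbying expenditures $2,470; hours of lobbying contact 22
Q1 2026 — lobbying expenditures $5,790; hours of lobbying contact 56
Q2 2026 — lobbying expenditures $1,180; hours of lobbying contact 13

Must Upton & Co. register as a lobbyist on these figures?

Yes

Total lobbying expenditures: $6,410 + $3,780 + $9,500 + $5,910 + $2,470 + $5,790 + $1,180 = $35,040 (> $35,000).
Total hours of lobbying contact: 9 + 49 + 27 + 31 + 22 + 56 + 13 = 207 (> 190).
The test is 'and': both thresholds are exceeded.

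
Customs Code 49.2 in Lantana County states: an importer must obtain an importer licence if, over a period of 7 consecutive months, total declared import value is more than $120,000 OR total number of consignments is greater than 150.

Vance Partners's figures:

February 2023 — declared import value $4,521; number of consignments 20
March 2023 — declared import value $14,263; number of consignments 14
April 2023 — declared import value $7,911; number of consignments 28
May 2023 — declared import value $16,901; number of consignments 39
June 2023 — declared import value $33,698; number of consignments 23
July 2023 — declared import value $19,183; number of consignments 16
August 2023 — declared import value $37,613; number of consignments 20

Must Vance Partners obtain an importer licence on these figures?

Total declared import value: $4,521 + $14,263 + $7,911 + $16,901 + $33,698 + $19,183 + $37,613 = $134,090 (> $120,000).
Total number of consignments: 20 + 14 + 28 + 39 + 23 + 16 + 20 = 160 (> 150).
The test is 'or': at least one threshold is exceeded.

Yes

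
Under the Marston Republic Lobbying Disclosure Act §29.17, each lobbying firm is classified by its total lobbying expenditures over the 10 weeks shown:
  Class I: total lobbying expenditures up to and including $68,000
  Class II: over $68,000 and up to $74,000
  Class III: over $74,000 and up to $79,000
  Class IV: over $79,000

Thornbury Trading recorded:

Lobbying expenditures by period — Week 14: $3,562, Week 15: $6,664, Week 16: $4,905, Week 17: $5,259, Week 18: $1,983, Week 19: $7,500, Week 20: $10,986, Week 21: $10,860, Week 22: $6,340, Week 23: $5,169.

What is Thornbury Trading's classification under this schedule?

Total lobbying expenditures: $3,562 + $6,664 + $4,905 + $5,259 + $1,983 + $7,500 + $10,986 + $10,860 + $6,340 + $5,169 = $63,228.
$63,228 ≤ $68,000, so Class I applies.

Class I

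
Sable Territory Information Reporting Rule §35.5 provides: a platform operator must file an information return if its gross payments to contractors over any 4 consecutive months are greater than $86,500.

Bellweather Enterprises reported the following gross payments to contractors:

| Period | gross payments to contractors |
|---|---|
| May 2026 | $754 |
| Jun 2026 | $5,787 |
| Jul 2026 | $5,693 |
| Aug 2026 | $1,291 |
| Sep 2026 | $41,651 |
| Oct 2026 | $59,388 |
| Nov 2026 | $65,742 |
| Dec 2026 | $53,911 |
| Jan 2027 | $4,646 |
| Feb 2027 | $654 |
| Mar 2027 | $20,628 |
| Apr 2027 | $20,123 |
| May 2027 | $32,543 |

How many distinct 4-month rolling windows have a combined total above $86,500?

May 2026–Aug 2026: $754 + $5,787 + $5,693 + $1,291 = $13,525 (under)
Jun 2026–Sep 2026: $5,787 + $5,693 + $1,291 + $41,651 = $54,422 (under)
Jul 2026–Oct 2026: $5,693 + $1,291 + $41,651 + $59,388 = $108,023 (over)
Aug 2026–Nov 2026: $1,291 + $41,651 + $59,388 + $65,742 = $168,072 (over)
Sep 2026–Dec 2026: $41,651 + $59,388 + $65,742 + $53,911 = $220,692 (over)
Oct 2026–Jan 2027: $59,388 + $65,742 + $53,911 + $4,646 = $183,687 (over)
Nov 2026–Feb 2027: $65,742 + $53,911 + $4,646 + $654 = $124,953 (over)
Dec 2026–Mar 2027: $53,911 + $4,646 + $654 + $20,628 = $79,839 (under)
Jan 2027–Apr 2027: $4,646 + $654 + $20,628 + $20,123 = $46,051 (under)
Feb 2027–May 2027: $654 + $20,628 + $20,123 + $32,543 = $73,948 (under)
5 windows exceed the threshold.

5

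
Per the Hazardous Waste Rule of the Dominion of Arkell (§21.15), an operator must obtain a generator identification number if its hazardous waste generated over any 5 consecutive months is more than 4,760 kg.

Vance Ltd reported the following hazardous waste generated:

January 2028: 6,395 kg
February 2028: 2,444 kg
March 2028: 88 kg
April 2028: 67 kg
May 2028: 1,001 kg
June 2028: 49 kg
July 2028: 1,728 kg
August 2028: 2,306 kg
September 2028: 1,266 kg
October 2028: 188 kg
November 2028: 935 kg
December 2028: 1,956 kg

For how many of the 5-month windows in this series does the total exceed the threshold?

6

January 2028–May 2028: 6,395 kg + 2,444 kg + 88 kg + 67 kg + 1,001 kg = 9,995 kg (over)
February 2028–June 2028: 2,444 kg + 88 kg + 67 kg + 1,001 kg + 49 kg = 3,649 kg (under)
March 2028–July 2028: 88 kg + 67 kg + 1,001 kg + 49 kg + 1,728 kg = 2,933 kg (under)
April 2028–August 2028: 67 kg + 1,001 kg + 49 kg + 1,728 kg + 2,306 kg = 5,151 kg (over)
May 2028–September 2028: 1,001 kg + 49 kg + 1,728 kg + 2,306 kg + 1,266 kg = 6,350 kg (over)
June 2028–October 2028: 49 kg + 1,728 kg + 2,306 kg + 1,266 kg + 188 kg = 5,537 kg (over)
July 2028–November 2028: 1,728 kg + 2,306 kg + 1,266 kg + 188 kg + 935 kg = 6,423 kg (over)
August 2028–December 2028: 2,306 kg + 1,266 kg + 188 kg + 935 kg + 1,956 kg = 6,651 kg (over)
6 windows exceed the threshold.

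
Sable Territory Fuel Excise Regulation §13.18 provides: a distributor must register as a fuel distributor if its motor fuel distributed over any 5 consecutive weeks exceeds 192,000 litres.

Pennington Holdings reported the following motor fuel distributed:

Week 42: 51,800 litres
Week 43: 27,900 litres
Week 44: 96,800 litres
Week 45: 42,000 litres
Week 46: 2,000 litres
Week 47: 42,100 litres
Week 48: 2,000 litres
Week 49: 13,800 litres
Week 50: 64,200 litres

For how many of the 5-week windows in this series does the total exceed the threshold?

2

Week 42–Week 46: 51,800 litres + 27,900 litres + 96,800 litres + 42,000 litres + 2,000 litres = 220,500 litres (over)
Week 43–Week 47: 27,900 litres + 96,800 litres + 42,000 litres + 2,000 litres + 42,100 litres = 210,800 litres (over)
Week 44–Week 48: 96,800 litres + 42,000 litres + 2,000 litres + 42,100 litres + 2,000 litres = 184,900 litres (under)
Week 45–Week 49: 42,000 litres + 2,000 litres + 42,100 litres + 2,000 litres + 13,800 litres = 101,900 litres (under)
Week 46–Week 50: 2,000 litres + 42,100 litres + 2,000 litres + 13,800 litres + 64,200 litres = 124,100 litres (under)
2 windows exceed the threshold.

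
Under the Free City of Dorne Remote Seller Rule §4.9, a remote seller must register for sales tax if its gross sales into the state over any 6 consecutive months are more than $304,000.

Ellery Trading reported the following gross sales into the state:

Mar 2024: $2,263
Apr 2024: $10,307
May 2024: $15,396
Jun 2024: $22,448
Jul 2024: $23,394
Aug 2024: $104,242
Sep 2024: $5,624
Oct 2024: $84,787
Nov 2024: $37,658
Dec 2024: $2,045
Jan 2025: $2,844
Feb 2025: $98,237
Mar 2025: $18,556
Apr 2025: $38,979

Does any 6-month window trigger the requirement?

No

Mar 2024–Aug 2024: $2,263 + $10,307 + $15,396 + $22,448 + $23,394 + $104,242 = $178,050 (under)
Apr 2024–Sep 2024: $10,307 + $15,396 + $22,448 + $23,394 + $104,242 + $5,624 = $181,411 (under)
May 2024–Oct 2024: $15,396 + $22,448 + $23,394 + $104,242 + $5,624 + $84,787 = $255,891 (under)
Jun 2024–Nov 2024: $22,448 + $23,394 + $104,242 + $5,624 + $84,787 + $37,658 = $278,153 (under)
Jul 2024–Dec 2024: $23,394 + $104,242 + $5,624 + $84,787 + $37,658 + $2,045 = $257,750 (under)
Aug 2024–Jan 2025: $104,242 + $5,624 + $84,787 + $37,658 + $2,045 + $2,844 = $237,200 (under)
Sep 2024–Feb 2025: $5,624 + $84,787 + $37,658 + $2,045 + $2,844 + $98,237 = $231,195 (under)
Oct 2024–Mar 2025: $84,787 + $37,658 + $2,045 + $2,844 + $98,237 + $18,556 = $244,127 (under)
Nov 2024–Apr 2025: $37,658 + $2,045 + $2,844 + $98,237 + $18,556 + $38,979 = $198,319 (under)
No window exceeds $304,000.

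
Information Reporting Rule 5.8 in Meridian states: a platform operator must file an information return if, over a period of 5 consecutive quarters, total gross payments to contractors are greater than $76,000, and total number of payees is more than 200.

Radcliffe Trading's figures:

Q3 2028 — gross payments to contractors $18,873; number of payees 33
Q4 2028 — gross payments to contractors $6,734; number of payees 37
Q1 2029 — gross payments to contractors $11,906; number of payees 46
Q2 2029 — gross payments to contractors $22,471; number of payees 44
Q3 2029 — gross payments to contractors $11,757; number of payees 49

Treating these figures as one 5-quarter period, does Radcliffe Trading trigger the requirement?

No

Total gross payments to contractors: $18,873 + $6,734 + $11,906 + $22,471 + $11,757 = $71,741 (≤ $76,000).
Total number of payees: 33 + 37 + 46 + 44 + 49 = 209 (> 200).
The test is 'and': the rule requires both, and at least one is not exceeded.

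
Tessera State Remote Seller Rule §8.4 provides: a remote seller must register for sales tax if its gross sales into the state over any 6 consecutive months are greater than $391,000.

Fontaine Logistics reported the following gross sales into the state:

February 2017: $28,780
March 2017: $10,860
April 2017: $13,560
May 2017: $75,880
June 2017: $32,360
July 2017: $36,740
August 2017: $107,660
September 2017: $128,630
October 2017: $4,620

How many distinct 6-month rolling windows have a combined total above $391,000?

February 2017–July 2017: $28,780 + $10,860 + $13,560 + $75,880 + $32,360 + $36,740 = $198,180 (under)
March 2017–August 2017: $10,860 + $13,560 + $75,880 + $32,360 + $36,740 + $107,660 = $277,060 (under)
April 2017–September 2017: $13,560 + $75,880 + $32,360 + $36,740 + $107,660 + $128,630 = $394,830 (over)
May 2017–October 2017: $75,880 + $32,360 + $36,740 + $107,660 + $128,630 + $4,620 = $385,890 (under)
1 window exceeds the threshold.

1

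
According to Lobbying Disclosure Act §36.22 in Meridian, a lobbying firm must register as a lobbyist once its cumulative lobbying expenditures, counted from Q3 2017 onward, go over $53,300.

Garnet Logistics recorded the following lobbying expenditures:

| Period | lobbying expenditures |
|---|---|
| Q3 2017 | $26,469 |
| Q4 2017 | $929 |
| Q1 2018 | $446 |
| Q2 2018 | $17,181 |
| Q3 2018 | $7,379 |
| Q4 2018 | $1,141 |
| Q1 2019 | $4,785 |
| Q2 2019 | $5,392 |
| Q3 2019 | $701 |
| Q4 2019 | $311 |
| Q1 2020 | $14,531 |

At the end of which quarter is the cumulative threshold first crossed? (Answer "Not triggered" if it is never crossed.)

Through Q3 2017: $26,469
Through Q4 2017: $27,398
Through Q1 2018: $27,844
Through Q2 2018: $45,025
Through Q3 2018: $52,404
Through Q4 2018: $53,545 ← exceeds threshold

Q4 2018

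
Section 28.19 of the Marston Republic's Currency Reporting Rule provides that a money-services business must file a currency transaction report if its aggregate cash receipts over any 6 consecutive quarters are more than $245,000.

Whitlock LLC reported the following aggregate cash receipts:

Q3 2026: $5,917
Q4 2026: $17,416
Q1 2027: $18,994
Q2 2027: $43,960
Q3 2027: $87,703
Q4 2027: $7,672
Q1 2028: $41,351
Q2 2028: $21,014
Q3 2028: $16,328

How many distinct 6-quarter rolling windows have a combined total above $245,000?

0

Q3 2026–Q4 2027: $5,917 + $17,416 + $18,994 + $43,960 + $87,703 + $7,672 = $181,662 (under)
Q4 2026–Q1 2028: $17,416 + $18,994 + $43,960 + $87,703 + $7,672 + $41,351 = $217,096 (under)
Q1 2027–Q2 2028: $18,994 + $43,960 + $87,703 + $7,672 + $41,351 + $21,014 = $220,694 (under)
Q2 2027–Q3 2028: $43,960 + $87,703 + $7,672 + $41,351 + $21,014 + $16,328 = $218,028 (under)
0 windows exceed the threshold.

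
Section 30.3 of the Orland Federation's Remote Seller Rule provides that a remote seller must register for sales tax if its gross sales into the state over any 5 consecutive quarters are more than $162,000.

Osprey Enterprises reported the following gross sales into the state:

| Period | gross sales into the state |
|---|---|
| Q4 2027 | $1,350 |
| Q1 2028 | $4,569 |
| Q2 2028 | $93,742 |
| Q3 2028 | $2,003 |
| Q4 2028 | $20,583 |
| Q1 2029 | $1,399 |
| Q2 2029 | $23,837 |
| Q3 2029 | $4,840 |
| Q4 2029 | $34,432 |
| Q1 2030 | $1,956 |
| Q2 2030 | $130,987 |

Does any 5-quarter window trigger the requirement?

Yes

Q4 2027–Q4 2028: $1,350 + $4,569 + $93,742 + $2,003 + $20,583 = $122,247 (under)
Q1 2028–Q1 2029: $4,569 + $93,742 + $2,003 + $20,583 + $1,399 = $122,296 (under)
Q2 2028–Q2 2029: $93,742 + $2,003 + $20,583 + $1,399 + $23,837 = $141,564 (under)
Q3 2028–Q3 2029: $2,003 + $20,583 + $1,399 + $23,837 + $4,840 = $52,662 (under)
Q4 2028–Q4 2029: $20,583 + $1,399 + $23,837 + $4,840 + $34,432 = $85,091 (under)
Q1 2029–Q1 2030: $1,399 + $23,837 + $4,840 + $34,432 + $1,956 = $66,464 (under)
Q2 2029–Q2 2030: $23,837 + $4,840 + $34,432 + $1,956 + $130,987 = $196,052 (over)
At least one window exceeds $162,000.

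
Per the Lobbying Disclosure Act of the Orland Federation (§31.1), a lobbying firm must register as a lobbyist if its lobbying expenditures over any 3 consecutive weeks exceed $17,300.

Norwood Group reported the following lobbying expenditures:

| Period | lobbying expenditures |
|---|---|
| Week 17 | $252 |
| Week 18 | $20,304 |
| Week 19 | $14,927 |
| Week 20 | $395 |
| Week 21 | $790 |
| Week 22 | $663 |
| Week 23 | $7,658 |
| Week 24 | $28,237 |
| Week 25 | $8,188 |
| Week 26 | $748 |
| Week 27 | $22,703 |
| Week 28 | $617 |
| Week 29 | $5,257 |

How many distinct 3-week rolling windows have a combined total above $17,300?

Week 17–Week 19: $252 + $20,304 + $14,927 = $35,483 (over)
Week 18–Week 20: $20,304 + $14,927 + $395 = $35,626 (over)
Week 19–Week 21: $14,927 + $395 + $790 = $16,112 (under)
Week 20–Week 22: $395 + $790 + $663 = $1,848 (under)
Week 21–Week 23: $790 + $663 + $7,658 = $9,111 (under)
Week 22–Week 24: $663 + $7,658 + $28,237 = $36,558 (over)
Week 23–Week 25: $7,658 + $28,237 + $8,188 = $44,083 (over)
Week 24–Week 26: $28,237 + $8,188 + $748 = $37,173 (over)
Week 25–Week 27: $8,188 + $748 + $22,703 = $31,639 (over)
Week 26–Week 28: $748 + $22,703 + $617 = $24,068 (over)
Week 27–Week 29: $22,703 + $617 + $5,257 = $28,577 (over)
8 windows exceed the threshold.

8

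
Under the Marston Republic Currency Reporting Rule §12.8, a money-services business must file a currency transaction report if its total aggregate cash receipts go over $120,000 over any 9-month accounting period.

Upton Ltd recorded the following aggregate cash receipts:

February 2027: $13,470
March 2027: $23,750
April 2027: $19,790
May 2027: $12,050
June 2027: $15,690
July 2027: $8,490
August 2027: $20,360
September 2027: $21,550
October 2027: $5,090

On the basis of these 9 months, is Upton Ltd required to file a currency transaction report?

Yes

Total aggregate cash receipts: $13,470 + $23,750 + $19,790 + $12,050 + $15,690 + $8,490 + $20,360 + $21,550 + $5,090 = $140,240.
$140,240 > $120,000, so the threshold is exceeded.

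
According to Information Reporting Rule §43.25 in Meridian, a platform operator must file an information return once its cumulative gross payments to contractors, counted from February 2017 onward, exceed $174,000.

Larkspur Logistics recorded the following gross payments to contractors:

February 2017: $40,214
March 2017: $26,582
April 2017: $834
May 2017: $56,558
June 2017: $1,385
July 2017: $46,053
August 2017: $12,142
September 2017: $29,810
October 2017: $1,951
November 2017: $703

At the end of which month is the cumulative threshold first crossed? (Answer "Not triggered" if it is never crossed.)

Through February 2017: $40,214
Through March 2017: $66,796
Through April 2017: $67,630
Through May 2017: $124,188
Through June 2017: $125,573
Through July 2017: $171,626
Through August 2017: $183,768 ← exceeds threshold

August 2017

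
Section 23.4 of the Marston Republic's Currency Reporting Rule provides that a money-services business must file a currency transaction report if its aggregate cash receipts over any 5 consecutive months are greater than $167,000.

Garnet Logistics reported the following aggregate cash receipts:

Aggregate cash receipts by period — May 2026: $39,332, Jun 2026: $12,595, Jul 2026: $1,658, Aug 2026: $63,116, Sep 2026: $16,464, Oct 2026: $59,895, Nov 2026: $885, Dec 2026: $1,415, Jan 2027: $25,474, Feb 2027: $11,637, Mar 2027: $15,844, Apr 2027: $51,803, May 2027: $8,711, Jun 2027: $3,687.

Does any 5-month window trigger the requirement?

May 2026–Sep 2026: $39,332 + $12,595 + $1,658 + $63,116 + $16,464 = $133,165 (under)
Jun 2026–Oct 2026: $12,595 + $1,658 + $63,116 + $16,464 + $59,895 = $153,728 (under)
Jul 2026–Nov 2026: $1,658 + $63,116 + $16,464 + $59,895 + $885 = $142,018 (under)
Aug 2026–Dec 2026: $63,116 + $16,464 + $59,895 + $885 + $1,415 = $141,775 (under)
Sep 2026–Jan 2027: $16,464 + $59,895 + $885 + $1,415 + $25,474 = $104,133 (under)
Oct 2026–Feb 2027: $59,895 + $885 + $1,415 + $25,474 + $11,637 = $99,306 (under)
Nov 2026–Mar 2027: $885 + $1,415 + $25,474 + $11,637 + $15,844 = $55,255 (under)
Dec 2026–Apr 2027: $1,415 + $25,474 + $11,637 + $15,844 + $51,803 = $106,173 (under)
Jan 2027–May 2027: $25,474 + $11,637 + $15,844 + $51,803 + $8,711 = $113,469 (under)
Feb 2027–Jun 2027: $11,637 + $15,844 + $51,803 + $8,711 + $3,687 = $91,682 (under)
No window exceeds $167,000.

No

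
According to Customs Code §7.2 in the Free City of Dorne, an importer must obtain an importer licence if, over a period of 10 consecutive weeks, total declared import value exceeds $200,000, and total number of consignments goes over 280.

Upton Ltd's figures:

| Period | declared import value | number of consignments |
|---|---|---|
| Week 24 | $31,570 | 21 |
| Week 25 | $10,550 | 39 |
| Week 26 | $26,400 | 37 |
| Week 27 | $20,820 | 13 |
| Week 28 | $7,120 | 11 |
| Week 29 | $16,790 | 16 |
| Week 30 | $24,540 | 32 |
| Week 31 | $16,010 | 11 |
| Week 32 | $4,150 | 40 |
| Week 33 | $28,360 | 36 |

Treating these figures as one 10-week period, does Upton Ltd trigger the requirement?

No

Total declared import value: $31,570 + $10,550 + $26,400 + $20,820 + $7,120 + $16,790 + $24,540 + $16,010 + $4,150 + $28,360 = $186,310 (≤ $200,000).
Total number of consignments: 21 + 39 + 37 + 13 + 11 + 16 + 32 + 11 + 40 + 36 = 256 (≤ 280).
The test is 'and': the rule requires both, and at least one is not exceeded.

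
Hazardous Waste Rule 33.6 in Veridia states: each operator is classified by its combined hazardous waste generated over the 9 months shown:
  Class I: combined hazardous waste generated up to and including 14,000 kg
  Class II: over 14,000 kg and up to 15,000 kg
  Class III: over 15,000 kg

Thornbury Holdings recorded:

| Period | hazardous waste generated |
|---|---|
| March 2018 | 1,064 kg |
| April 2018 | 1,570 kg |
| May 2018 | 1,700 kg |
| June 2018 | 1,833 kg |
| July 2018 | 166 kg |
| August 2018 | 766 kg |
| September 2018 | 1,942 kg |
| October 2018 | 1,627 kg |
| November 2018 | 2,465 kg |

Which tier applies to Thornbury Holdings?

Class I

Combined hazardous waste generated: 1,064 kg + 1,570 kg + 1,700 kg + 1,833 kg + 166 kg + 766 kg + 1,942 kg + 1,627 kg + 2,465 kg = 13,133 kg.
13,133 kg ≤ 14,000 kg, so Class I applies.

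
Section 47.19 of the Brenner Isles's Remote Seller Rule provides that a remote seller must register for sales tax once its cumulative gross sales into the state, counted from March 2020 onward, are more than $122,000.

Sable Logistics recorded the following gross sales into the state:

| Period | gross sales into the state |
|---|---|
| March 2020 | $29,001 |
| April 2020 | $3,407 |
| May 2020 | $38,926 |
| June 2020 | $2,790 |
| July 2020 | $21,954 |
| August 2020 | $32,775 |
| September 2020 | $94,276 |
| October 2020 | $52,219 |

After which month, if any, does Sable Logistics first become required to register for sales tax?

August 2020

Through March 2020: $29,001
Through April 2020: $32,408
Through May 2020: $71,334
Through June 2020: $74,124
Through July 2020: $96,078
Through August 2020: $128,853 ← exceeds threshold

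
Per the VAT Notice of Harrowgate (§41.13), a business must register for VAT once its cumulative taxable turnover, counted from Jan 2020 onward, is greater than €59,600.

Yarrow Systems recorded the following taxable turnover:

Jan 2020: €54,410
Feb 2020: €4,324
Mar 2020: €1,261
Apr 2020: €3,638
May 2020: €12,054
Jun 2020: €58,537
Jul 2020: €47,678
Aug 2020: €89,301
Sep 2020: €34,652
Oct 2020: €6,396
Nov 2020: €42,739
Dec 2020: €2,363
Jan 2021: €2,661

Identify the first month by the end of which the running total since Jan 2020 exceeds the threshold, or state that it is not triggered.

Through Jan 2020: €54,410
Through Feb 2020: €58,734
Through Mar 2020: €59,995 ← exceeds threshold

Mar 2020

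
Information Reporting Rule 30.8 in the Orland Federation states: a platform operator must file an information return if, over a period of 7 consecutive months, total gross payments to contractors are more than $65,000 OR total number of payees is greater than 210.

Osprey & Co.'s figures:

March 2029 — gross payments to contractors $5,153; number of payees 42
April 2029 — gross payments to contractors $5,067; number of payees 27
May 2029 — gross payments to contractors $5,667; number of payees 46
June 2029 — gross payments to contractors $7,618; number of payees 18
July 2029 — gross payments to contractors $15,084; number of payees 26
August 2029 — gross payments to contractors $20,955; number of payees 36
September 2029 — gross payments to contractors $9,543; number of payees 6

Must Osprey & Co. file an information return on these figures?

Total gross payments to contractors: $5,153 + $5,067 + $5,667 + $7,618 + $15,084 + $20,955 + $9,543 = $69,087 (> $65,000).
Total number of payees: 42 + 27 + 46 + 18 + 26 + 36 + 6 = 201 (≤ 210).
The test is 'or': at least one threshold is exceeded.

Yes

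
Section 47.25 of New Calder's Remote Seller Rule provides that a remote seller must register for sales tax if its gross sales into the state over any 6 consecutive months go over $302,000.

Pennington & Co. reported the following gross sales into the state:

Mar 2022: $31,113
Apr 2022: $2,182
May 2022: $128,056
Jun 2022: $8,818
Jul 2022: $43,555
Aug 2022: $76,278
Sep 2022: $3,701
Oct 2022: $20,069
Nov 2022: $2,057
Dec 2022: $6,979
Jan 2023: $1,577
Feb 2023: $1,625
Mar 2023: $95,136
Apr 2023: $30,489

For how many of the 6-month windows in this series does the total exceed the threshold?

0

Mar 2022–Aug 2022: $31,113 + $2,182 + $128,056 + $8,818 + $43,555 + $76,278 = $290,002 (under)
Apr 2022–Sep 2022: $2,182 + $128,056 + $8,818 + $43,555 + $76,278 + $3,701 = $262,590 (under)
May 2022–Oct 2022: $128,056 + $8,818 + $43,555 + $76,278 + $3,701 + $20,069 = $280,477 (under)
Jun 2022–Nov 2022: $8,818 + $43,555 + $76,278 + $3,701 + $20,069 + $2,057 = $154,478 (under)
Jul 2022–Dec 2022: $43,555 + $76,278 + $3,701 + $20,069 + $2,057 + $6,979 = $152,639 (under)
Aug 2022–Jan 2023: $76,278 + $3,701 + $20,069 + $2,057 + $6,979 + $1,577 = $110,661 (under)
Sep 2022–Feb 2023: $3,701 + $20,069 + $2,057 + $6,979 + $1,577 + $1,625 = $36,008 (under)
Oct 2022–Mar 2023: $20,069 + $2,057 + $6,979 + $1,577 + $1,625 + $95,136 = $127,443 (under)
Nov 2022–Apr 2023: $2,057 + $6,979 + $1,577 + $1,625 + $95,136 + $30,489 = $137,863 (under)
0 windows exceed the threshold.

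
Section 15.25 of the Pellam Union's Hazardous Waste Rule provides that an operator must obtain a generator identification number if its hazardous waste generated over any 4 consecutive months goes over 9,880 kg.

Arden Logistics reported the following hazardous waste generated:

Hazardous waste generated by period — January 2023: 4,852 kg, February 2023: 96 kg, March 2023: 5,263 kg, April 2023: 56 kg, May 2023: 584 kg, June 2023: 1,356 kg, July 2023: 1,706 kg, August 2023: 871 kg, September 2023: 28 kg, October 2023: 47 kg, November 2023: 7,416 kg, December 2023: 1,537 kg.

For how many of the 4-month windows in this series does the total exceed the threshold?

1

January 2023–April 2023: 4,852 kg + 96 kg + 5,263 kg + 56 kg = 10,267 kg (over)
February 2023–May 2023: 96 kg + 5,263 kg + 56 kg + 584 kg = 5,999 kg (under)
March 2023–June 2023: 5,263 kg + 56 kg + 584 kg + 1,356 kg = 7,259 kg (under)
April 2023–July 2023: 56 kg + 584 kg + 1,356 kg + 1,706 kg = 3,702 kg (under)
May 2023–August 2023: 584 kg + 1,356 kg + 1,706 kg + 871 kg = 4,517 kg (under)
June 2023–September 2023: 1,356 kg + 1,706 kg + 871 kg + 28 kg = 3,961 kg (under)
July 2023–October 2023: 1,706 kg + 871 kg + 28 kg + 47 kg = 2,652 kg (under)
August 2023–November 2023: 871 kg + 28 kg + 47 kg + 7,416 kg = 8,362 kg (under)
September 2023–December 2023: 28 kg + 47 kg + 7,416 kg + 1,537 kg = 9,028 kg (under)
1 window exceeds the threshold.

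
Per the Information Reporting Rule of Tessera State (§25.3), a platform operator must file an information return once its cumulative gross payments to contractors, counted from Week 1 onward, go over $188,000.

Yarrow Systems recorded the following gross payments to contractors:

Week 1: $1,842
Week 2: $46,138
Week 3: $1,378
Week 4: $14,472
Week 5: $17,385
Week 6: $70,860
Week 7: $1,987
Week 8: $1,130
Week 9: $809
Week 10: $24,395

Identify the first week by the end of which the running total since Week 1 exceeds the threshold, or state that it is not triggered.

Not triggered

Through Week 1: $1,842
Through Week 2: $47,980
Through Week 3: $49,358
Through Week 4: $63,830
Through Week 5: $81,215
Through Week 6: $152,075
Through Week 7: $154,062
Through Week 8: $155,192
Through Week 9: $156,001
Through Week 10: $180,396
Final cumulative total $180,396 ≤ $188,000; the threshold is never exceeded.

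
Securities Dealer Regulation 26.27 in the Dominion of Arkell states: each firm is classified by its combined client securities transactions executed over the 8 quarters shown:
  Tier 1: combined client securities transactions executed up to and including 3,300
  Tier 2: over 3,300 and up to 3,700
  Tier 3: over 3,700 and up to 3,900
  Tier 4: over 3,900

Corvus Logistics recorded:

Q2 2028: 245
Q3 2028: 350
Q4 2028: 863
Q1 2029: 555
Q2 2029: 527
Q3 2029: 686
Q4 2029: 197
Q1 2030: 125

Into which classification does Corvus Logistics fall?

Tier 2

Combined client securities transactions executed: 245 + 350 + 863 + 555 + 527 + 686 + 197 + 125 = 3,548.
3,300 < 3,548 ≤ 3,700, so Tier 2 applies.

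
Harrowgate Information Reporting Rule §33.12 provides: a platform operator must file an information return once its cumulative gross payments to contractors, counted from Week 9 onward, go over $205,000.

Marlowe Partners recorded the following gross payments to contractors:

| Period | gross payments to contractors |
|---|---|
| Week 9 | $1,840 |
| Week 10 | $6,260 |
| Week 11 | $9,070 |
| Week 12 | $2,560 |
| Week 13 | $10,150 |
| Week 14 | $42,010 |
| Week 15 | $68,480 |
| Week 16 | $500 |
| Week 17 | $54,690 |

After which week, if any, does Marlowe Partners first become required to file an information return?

Through Week 9: $1,840
Through Week 10: $8,100
Through Week 11: $17,170
Through Week 12: $19,730
Through Week 13: $29,880
Through Week 14: $71,890
Through Week 15: $140,370
Through Week 16: $140,870
Through Week 17: $195,560
Final cumulative total $195,560 ≤ $205,000; the threshold is never exceeded.

Not triggered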